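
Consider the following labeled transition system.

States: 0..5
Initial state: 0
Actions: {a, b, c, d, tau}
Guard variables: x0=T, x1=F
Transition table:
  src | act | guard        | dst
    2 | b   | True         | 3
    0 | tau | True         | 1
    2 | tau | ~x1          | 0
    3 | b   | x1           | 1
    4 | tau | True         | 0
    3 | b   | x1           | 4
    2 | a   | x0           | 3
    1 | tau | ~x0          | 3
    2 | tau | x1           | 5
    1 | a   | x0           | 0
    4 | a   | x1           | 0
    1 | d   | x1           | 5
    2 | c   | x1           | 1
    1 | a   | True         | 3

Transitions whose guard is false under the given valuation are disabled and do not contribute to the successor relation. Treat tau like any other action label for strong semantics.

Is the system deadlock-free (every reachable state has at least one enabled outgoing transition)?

Reachable = {0,1,3}
  0: tau→1  [deg 1]
  1: a→0  a→3  [deg 2]
  3: ∅  [no exit]
witness 3: tau·a

Answer: DEADLOCK at state 3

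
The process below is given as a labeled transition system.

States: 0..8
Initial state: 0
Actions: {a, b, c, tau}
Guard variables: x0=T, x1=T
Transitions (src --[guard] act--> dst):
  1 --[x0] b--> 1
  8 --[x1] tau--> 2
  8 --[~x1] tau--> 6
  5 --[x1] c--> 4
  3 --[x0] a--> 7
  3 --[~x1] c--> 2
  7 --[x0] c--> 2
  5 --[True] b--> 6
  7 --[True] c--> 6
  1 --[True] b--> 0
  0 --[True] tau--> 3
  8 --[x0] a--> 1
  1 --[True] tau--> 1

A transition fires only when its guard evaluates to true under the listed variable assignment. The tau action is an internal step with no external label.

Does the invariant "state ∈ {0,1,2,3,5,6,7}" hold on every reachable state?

Safe = {0,1,2,3,5,6,7}
Reach set: {0,2,3,6,7}
  0: ok
  2: ok
  3: ok
  6: ok
  7: ok

Answer: INVARIANT HOLDS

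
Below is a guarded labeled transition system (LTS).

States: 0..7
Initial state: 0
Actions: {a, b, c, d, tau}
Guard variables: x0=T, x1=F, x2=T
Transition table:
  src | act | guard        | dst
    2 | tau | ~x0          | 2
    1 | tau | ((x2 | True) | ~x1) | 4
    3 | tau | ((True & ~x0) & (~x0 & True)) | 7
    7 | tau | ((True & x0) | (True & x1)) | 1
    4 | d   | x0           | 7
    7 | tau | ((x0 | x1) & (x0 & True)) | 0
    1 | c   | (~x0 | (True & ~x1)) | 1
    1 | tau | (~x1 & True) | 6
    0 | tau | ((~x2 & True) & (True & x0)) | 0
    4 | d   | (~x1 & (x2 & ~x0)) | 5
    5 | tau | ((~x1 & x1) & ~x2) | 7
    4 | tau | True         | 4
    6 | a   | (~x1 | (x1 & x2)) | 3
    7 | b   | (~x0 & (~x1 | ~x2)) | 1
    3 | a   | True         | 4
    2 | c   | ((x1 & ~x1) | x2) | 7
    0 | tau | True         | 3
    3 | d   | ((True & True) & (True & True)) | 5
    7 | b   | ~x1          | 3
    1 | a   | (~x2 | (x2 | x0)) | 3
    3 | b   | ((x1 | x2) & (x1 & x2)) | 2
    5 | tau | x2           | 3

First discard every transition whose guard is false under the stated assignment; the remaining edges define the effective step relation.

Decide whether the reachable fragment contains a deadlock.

Reachable = {0,1,3,4,5,6,7}
  0: tau→3  [1 out]
  1: a→3  c→1  tau→4  tau→6  [4 out]
  3: a→4  d→5  [2 out]
  4: d→7  tau→4  [2 out]
  5: tau→3  [1 out]
  6: a→3  [1 out]
  7: b→3  tau→0  tau→1  [3 out]

Answer: DEADLOCK-FREE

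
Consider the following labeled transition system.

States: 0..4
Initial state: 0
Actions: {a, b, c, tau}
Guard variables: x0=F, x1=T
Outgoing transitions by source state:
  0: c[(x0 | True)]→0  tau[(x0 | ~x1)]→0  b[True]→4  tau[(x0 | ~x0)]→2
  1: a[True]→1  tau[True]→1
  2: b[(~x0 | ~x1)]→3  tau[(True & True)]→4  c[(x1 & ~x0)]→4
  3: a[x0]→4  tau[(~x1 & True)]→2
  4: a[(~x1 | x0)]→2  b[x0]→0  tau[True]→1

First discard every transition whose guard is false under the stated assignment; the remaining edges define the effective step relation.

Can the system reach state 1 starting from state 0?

Answer: REACHABLE

Working:
After dropping false guards: 9 live edges.
Layer 0: {0}
Layer 1: {2,4}  cumulative {0,2,4}
Layer 2: {1,3}  cumulative {0,1,2,3,4}
Reachable = {0,1,2,3,4}
Path to 1: b·tau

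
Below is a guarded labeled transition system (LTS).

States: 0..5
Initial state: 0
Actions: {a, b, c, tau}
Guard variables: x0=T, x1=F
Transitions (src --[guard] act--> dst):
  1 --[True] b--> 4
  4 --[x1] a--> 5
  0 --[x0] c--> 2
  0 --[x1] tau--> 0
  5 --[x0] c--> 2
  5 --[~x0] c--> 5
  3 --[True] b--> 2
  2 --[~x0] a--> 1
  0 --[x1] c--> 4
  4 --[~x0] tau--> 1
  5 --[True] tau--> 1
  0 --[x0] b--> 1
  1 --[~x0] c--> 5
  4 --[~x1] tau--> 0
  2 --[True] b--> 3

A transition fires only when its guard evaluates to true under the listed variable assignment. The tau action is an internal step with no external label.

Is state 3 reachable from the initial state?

8 transition(s) survive guard evaluation.
L0 = {0}
L1 = {1,2}  total {0,1,2}
L2 = {3,4}  total {0,1,2,3,4}
Reachable = {0,1,2,3,4}
witness 3: c·b

Answer: REACHABLE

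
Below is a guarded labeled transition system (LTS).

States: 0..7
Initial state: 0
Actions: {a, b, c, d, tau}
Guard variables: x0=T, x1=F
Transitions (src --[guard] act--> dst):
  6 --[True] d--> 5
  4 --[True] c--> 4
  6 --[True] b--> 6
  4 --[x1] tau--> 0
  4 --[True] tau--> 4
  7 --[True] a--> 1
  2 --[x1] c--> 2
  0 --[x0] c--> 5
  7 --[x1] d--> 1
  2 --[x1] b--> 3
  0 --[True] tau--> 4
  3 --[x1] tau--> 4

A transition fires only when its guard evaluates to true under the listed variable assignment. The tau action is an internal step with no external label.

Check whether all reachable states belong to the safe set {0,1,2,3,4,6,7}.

Inv-set: {0,1,2,3,4,6,7}
Reach set: {0,4,5}
  0: ok
  4: ok
  5: outside
counterexample path to 5: c

Answer: INVARIANT VIOLATED at state 5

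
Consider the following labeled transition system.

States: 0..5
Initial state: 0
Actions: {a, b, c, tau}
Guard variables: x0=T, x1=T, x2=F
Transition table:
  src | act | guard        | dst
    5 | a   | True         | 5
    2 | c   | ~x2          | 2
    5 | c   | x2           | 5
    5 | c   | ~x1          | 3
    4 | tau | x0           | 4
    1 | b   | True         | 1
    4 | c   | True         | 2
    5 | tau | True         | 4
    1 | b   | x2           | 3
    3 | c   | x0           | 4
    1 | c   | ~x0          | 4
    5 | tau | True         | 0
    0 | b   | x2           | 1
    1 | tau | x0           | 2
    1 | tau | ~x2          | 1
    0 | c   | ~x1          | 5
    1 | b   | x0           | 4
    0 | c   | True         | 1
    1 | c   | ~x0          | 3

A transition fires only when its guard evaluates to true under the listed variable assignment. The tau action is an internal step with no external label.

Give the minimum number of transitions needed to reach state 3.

BFS to 3:
  Layer 0: {0}
  Layer 1: {1}
  Layer 2: {2,4}
3 never appears.

Answer: UNREACHABLE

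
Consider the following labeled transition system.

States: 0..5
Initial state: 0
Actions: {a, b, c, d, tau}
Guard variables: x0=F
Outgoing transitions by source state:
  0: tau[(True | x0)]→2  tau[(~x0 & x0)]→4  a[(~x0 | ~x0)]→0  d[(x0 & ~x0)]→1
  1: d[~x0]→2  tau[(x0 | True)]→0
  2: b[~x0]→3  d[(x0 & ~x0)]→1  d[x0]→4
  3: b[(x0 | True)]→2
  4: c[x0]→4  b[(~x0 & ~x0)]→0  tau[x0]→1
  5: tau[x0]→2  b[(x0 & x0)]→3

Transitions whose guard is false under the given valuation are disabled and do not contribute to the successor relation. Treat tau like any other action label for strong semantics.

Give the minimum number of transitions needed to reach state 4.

Breadth-first toward 4:
  Layer 0: {0}
  Layer 1: {2}
  Layer 2: {3}
4 never appears.

Answer: UNREACHABLE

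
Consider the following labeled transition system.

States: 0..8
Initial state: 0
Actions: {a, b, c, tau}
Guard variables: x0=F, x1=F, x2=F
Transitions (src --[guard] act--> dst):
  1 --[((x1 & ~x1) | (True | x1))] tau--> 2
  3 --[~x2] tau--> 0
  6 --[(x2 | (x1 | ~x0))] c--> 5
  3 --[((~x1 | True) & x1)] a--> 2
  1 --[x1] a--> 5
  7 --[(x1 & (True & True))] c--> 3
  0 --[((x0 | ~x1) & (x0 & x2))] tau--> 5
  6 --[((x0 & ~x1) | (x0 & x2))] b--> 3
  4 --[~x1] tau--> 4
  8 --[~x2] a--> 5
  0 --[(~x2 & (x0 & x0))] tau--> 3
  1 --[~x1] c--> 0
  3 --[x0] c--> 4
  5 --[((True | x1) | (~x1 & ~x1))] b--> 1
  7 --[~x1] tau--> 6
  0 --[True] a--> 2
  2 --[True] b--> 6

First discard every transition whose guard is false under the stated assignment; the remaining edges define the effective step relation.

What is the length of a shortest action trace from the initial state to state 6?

Answer: 2

Working:
BFS to 6:
  Layer 0: {0}
  Layer 1: {2}
  Layer 2: {6}
first hit 6 at d=2 via a·b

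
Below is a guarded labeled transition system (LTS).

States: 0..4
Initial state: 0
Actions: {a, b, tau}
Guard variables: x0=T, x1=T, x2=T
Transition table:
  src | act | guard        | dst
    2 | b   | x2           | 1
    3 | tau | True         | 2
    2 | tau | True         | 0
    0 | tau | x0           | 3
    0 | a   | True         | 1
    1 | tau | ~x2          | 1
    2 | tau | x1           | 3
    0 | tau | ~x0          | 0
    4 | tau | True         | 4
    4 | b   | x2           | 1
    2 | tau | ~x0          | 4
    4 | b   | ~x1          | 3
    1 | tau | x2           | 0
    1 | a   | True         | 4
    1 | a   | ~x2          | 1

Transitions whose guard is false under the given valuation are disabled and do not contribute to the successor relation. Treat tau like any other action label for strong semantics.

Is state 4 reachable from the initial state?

Answer: REACHABLE

Analysis:
Guard filter leaves 10 enabled edge(s).
Layer 0: {0}
Layer 1: {1,3}  total {0,1,3}
Layer 2: {2,4}  total {0,1,2,3,4}
R = {0,1,2,3,4}
witness 4: a·a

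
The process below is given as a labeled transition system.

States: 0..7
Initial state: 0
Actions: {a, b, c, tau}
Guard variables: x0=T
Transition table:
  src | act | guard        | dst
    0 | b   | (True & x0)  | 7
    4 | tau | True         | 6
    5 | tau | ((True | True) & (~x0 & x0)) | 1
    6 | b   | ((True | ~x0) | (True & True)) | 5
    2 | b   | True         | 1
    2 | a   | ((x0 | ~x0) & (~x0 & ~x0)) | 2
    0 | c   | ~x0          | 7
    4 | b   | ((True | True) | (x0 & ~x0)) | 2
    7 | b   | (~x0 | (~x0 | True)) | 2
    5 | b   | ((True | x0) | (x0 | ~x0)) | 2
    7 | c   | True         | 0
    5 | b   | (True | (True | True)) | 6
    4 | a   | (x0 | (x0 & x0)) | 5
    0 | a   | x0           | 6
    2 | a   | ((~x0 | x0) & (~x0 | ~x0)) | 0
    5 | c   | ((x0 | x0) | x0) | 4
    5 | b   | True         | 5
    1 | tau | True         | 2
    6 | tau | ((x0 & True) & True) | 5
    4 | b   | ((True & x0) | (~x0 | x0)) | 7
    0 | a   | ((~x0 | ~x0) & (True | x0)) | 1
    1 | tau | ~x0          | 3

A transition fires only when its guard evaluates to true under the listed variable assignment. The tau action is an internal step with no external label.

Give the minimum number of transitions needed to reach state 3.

Answer: UNREACHABLE

Trace:
BFS to 3:
  Layer 0: {0}
  Layer 1: {6,7}
  Layer 2: {2,5}
  Layer 3: {1,4}
3 never appears.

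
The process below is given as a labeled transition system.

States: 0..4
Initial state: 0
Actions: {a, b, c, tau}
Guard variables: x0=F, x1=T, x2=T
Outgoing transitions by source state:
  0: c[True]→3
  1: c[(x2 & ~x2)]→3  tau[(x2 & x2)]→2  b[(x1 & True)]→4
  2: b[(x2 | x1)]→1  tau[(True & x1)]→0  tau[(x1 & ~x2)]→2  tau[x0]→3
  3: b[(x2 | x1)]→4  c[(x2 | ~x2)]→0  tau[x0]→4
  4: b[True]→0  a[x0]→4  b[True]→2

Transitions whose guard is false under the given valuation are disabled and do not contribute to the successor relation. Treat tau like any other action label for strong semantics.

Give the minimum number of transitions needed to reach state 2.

Answer: 3

Working:
Breadth-first toward 2:
  Layer 0: {0}
  Layer 1: {3}
  Layer 2: {4}
  Layer 3: {2}
depth(2)=3, e.g. c·b·b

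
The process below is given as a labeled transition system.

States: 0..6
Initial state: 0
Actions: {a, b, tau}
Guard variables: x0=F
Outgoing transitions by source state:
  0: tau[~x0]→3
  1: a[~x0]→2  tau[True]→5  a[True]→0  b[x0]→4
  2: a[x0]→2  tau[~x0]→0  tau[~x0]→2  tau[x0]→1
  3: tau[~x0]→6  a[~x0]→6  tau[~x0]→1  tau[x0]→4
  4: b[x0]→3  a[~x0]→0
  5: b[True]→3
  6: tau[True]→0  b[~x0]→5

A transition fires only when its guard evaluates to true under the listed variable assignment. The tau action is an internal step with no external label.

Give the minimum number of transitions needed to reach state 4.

Breadth-first toward 4:
  Layer 0: {0}
  Layer 1: {3}
  Layer 2: {1,6}
  Layer 3: {2,5}
4 never appears.

Answer: UNREACHABLE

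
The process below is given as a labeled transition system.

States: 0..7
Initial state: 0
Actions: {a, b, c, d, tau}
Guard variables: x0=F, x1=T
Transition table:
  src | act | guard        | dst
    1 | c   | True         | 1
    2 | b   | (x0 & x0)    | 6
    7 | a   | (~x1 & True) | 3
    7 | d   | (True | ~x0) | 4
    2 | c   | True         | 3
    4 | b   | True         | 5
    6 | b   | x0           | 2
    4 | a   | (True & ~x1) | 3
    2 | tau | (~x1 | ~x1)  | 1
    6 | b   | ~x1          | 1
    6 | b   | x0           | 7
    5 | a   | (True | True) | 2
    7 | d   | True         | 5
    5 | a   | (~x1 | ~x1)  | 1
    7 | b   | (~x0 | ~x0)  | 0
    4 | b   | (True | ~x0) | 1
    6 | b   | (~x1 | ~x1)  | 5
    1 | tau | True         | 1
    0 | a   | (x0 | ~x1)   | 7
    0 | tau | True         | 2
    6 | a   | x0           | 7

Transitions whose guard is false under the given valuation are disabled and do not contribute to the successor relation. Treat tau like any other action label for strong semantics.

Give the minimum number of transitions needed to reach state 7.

BFS to 7:
  depth 0: {0}
  depth 1: {2}
  depth 2: {3}
7 never appears.

Answer: UNREACHABLE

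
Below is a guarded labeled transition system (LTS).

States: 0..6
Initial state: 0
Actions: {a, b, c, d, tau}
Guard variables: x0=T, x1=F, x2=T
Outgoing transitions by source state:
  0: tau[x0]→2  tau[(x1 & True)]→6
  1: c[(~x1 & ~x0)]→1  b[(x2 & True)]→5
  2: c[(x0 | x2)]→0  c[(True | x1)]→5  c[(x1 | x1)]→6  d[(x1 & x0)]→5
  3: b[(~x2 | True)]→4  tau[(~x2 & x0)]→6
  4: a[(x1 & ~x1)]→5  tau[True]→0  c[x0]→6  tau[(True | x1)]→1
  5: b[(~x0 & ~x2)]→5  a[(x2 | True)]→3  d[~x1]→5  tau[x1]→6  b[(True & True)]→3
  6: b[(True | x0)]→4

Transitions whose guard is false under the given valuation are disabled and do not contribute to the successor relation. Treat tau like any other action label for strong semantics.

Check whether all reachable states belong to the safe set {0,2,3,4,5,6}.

Inv-set: {0,2,3,4,5,6}
R = {0,1,2,3,4,5,6}
  0: safe
  1: ✗ unsafe
  2: safe
  3: safe
  4: safe
  5: safe
  6: safe
witness against invariant: tau·c·a·b·tau → 1

Answer: INVARIANT VIOLATED at state 1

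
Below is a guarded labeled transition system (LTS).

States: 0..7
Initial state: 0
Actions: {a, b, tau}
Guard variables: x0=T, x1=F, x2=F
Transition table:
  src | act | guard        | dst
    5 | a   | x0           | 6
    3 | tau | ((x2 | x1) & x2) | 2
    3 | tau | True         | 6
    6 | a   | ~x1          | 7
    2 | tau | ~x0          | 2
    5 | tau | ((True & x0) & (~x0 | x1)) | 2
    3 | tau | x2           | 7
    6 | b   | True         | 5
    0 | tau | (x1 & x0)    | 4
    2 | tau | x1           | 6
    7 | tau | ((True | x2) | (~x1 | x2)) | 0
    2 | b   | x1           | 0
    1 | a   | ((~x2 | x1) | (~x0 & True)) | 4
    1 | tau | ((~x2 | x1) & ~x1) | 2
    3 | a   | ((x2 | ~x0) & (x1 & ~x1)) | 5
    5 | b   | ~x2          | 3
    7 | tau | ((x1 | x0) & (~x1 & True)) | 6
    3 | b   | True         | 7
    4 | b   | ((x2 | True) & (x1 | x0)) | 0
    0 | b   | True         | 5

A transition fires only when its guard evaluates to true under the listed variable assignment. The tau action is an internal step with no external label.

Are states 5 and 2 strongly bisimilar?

Refine partition for ~:
  π0 = {{0,1,2,3,4,5,6,7}}
  π1 = {{0,4},{1},{2},{3},{5,6},{7}}
  π2 = {{0},{1},{2},{3},{4},{5},{6},{7}}
8 equivalence class(es) (converged in 3)
[5]={5}  [2]={2}

Answer: NOT BISIMILAR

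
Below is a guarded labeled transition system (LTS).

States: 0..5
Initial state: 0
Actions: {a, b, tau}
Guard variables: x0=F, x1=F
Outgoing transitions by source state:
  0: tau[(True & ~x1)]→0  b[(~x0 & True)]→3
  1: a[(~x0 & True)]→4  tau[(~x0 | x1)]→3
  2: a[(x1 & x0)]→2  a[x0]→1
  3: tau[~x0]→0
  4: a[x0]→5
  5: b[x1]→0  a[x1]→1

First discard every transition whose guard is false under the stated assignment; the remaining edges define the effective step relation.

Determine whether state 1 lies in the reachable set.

Answer: UNREACHABLE

Analysis:
After dropping false guards: 5 live edges.
depth 0: {0}
depth 1: {3}  cumulative {0,3}
R = {0,3}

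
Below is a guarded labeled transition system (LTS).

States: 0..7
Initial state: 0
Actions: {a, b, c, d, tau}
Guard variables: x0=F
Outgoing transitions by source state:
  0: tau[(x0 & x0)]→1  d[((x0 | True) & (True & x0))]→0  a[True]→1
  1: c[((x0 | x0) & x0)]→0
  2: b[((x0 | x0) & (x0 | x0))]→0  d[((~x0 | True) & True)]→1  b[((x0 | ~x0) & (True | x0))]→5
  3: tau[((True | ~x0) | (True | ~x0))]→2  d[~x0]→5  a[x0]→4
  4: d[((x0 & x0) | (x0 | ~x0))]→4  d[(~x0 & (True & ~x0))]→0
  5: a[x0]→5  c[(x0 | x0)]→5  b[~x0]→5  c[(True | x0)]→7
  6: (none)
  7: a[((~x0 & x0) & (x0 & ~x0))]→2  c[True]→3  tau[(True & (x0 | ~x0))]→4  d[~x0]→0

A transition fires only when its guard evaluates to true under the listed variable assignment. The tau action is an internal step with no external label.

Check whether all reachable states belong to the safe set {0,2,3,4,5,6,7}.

Answer: INVARIANT VIOLATED at state 1

Working:
Safe = {0,2,3,4,5,6,7}
R = {0,1}
  0: ✓
  1: ✗ unsafe
counterexample path to 1: a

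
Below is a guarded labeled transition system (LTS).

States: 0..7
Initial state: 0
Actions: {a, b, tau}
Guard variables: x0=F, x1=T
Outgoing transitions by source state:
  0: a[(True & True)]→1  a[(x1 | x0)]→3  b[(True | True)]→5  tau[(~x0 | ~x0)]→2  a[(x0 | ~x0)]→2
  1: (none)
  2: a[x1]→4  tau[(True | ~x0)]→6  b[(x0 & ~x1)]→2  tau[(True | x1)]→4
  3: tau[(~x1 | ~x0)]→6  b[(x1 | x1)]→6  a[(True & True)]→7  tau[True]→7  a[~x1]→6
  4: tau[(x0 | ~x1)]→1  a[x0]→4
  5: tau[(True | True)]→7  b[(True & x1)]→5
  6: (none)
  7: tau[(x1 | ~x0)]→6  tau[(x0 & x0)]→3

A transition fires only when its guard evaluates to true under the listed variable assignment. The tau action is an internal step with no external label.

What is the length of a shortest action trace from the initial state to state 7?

Answer: 2

Analysis:
Layered search for 7:
  L0 = {0}
  L1 = {1,2,3,5}
  L2 = {4,6,7}
first hit 7 at d=2 via a·a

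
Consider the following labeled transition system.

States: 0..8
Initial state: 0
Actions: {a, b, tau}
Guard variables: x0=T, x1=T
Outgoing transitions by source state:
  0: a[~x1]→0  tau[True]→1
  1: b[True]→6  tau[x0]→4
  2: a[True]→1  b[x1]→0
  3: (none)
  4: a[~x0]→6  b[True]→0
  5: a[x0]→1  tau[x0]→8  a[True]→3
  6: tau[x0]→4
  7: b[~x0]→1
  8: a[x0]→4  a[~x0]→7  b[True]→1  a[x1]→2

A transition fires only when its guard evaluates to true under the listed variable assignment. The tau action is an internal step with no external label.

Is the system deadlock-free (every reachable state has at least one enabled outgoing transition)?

Answer: DEADLOCK-FREE

Trace:
Reachable = {0,1,4,6}
  0: tau→1  [1 out]
  1: b→6  tau→4  [2 out]
  4: b→0  [1 out]
  6: tau→4  [1 out]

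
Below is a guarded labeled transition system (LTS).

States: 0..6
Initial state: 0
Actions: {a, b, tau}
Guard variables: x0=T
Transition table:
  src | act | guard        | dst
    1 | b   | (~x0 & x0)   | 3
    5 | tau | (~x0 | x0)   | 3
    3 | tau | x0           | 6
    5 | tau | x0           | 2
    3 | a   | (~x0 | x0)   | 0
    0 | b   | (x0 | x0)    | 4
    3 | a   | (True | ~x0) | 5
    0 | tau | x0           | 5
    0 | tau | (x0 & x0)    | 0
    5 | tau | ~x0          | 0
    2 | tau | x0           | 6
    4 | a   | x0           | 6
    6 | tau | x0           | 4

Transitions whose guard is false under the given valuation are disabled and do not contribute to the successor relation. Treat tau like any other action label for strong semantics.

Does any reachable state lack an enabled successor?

Reach set: {0,2,3,4,5,6}
  0: b→4  tau→0  tau→5  [3 exit(s)]
  2: tau→6  [1 exit(s)]
  3: a→0  a→5  tau→6  [3 exit(s)]
  4: a→6  [1 exit(s)]
  5: tau→2  tau→3  [2 exit(s)]
  6: tau→4  [1 exit(s)]

Answer: DEADLOCK-FREE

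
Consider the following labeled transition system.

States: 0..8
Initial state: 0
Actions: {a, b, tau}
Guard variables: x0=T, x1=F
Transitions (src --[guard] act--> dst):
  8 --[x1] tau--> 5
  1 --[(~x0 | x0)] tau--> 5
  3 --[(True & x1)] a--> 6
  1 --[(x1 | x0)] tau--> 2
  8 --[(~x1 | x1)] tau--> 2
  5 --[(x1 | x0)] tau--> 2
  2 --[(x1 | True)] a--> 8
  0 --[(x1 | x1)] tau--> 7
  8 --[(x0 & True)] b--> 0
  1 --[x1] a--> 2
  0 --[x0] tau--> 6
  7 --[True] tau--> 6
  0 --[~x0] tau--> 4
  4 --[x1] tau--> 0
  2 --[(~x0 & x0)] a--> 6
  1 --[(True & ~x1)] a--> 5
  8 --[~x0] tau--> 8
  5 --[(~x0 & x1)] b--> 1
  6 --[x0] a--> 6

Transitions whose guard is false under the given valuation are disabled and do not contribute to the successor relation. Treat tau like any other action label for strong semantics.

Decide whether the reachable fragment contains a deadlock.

Answer: DEADLOCK-FREE

Working:
R = {0,6}
  0: tau→6  [1 exit(s)]
  6: a→6  [1 exit(s)]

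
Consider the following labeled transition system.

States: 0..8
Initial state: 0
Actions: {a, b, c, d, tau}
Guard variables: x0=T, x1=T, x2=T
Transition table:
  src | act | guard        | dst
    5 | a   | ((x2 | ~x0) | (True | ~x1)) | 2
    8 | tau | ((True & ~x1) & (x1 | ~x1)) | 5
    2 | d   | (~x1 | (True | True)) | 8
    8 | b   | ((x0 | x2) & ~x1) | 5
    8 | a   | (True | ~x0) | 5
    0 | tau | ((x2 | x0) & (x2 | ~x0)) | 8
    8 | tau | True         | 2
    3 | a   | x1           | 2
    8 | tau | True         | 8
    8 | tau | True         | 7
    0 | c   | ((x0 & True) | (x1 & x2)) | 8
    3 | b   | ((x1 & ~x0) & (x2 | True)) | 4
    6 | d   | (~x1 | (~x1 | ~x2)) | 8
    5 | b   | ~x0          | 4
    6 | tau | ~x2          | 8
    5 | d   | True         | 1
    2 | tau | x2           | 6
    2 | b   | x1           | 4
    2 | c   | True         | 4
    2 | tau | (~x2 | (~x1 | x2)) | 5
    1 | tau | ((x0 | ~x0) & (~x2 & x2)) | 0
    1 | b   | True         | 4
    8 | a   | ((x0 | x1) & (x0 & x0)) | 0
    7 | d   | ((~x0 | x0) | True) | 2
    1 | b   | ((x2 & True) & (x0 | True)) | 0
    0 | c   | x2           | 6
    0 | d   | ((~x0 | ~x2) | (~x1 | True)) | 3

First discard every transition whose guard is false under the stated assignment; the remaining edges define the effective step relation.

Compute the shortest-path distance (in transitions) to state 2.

Answer: 2

Working:
BFS to 2:
  L0 = {0}
  L1 = {3,6,8}
  L2 = {2,5,7}
first hit 2 at d=2 via c·tau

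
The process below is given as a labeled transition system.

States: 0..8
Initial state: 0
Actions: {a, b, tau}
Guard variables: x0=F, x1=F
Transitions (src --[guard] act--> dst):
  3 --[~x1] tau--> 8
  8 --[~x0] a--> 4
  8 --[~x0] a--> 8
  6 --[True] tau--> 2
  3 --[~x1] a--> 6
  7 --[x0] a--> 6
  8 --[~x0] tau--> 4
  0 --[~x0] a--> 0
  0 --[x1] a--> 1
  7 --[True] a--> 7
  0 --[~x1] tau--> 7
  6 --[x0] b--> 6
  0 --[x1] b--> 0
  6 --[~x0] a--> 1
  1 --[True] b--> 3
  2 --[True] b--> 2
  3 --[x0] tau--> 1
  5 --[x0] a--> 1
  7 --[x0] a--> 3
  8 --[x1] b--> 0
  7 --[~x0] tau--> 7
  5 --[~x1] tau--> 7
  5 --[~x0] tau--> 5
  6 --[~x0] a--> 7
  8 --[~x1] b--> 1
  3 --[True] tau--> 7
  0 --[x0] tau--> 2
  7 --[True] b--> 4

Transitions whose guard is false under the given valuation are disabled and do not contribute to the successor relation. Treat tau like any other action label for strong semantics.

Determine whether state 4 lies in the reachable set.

Answer: REACHABLE

Trace:
After dropping false guards: 19 live edges.
depth 0: {0}
depth 1: {7}  now seen {0,7}
depth 2: {4}  now seen {0,4,7}
Reach set: {0,4,7}
trace reaching 4: tau·b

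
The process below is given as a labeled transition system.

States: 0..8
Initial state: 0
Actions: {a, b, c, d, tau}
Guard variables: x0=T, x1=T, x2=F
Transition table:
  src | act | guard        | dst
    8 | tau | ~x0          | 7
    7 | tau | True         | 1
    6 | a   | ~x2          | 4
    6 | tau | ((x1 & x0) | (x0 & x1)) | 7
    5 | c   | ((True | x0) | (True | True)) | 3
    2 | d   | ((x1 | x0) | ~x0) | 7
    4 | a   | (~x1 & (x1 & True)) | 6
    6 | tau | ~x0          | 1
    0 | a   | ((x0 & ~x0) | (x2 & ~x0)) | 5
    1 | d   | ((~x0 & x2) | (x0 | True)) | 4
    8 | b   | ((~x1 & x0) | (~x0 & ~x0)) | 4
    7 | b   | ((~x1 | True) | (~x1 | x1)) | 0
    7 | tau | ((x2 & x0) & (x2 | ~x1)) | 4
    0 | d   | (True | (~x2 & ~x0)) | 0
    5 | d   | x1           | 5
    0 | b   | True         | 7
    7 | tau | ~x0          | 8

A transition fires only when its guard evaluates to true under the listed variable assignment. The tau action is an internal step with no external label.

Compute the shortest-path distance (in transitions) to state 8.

BFS to 8:
  L0 = {0}
  L1 = {7}
  L2 = {1}
  L3 = {4}
8 never appears.

Answer: UNREACHABLE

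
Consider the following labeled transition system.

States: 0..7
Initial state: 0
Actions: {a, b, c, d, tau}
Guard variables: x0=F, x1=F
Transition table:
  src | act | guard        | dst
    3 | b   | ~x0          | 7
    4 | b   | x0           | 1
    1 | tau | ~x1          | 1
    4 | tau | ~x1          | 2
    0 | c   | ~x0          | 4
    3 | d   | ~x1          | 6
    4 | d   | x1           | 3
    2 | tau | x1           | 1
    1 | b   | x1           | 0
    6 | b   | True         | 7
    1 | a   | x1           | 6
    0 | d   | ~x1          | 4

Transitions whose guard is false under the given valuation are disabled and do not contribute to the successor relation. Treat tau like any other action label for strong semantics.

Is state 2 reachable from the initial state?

Answer: REACHABLE

Analysis:
Guard filter leaves 7 enabled edge(s).
L0 = {0}
L1 = {4}  now seen {0,4}
L2 = {2}  now seen {0,2,4}
R = {0,2,4}
trace reaching 2: c·tau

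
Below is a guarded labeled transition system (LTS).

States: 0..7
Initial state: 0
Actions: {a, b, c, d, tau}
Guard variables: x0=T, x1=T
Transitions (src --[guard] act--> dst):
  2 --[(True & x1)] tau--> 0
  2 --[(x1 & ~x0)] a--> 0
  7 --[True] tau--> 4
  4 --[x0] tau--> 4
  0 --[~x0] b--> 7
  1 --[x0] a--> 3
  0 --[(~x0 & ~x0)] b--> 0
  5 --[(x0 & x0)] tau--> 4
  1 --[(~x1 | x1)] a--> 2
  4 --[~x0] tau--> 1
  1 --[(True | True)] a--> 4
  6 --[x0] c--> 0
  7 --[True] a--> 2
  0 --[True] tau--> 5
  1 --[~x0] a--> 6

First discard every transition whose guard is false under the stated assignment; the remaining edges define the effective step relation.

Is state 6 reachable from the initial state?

Answer: UNREACHABLE

Working:
Guard filter leaves 10 enabled edge(s).
depth 0: {0}
depth 1: {5}  now seen {0,5}
depth 2: {4}  now seen {0,4,5}
R = {0,4,5}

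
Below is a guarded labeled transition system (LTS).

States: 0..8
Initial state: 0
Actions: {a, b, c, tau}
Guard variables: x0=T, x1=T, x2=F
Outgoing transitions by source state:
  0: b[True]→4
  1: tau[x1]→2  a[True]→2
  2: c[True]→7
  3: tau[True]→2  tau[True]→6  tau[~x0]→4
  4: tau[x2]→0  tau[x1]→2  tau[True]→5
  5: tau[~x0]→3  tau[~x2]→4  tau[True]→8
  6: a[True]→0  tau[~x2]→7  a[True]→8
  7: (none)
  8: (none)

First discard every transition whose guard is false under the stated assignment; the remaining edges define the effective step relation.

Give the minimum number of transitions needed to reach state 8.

Layered search for 8:
  depth 0: {0}
  depth 1: {4}
  depth 2: {2,5}
  depth 3: {7,8}
depth(8)=3, e.g. b·tau·tau

Answer: 3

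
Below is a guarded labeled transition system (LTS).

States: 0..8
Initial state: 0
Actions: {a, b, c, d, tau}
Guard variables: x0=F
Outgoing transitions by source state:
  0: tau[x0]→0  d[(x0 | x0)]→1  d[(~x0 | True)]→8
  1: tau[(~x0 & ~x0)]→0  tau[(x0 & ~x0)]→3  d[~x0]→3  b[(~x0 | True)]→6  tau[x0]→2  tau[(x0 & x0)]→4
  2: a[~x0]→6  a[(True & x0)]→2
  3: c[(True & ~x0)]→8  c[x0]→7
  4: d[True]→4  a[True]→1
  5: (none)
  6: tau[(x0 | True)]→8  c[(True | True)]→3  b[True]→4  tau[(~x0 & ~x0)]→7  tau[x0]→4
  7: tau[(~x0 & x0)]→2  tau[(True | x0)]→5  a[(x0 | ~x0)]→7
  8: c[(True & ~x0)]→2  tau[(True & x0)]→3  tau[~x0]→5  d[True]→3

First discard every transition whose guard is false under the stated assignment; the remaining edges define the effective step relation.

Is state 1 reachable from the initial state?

Answer: REACHABLE

Trace:
After dropping false guards: 17 live edges.
depth 0: {0}
depth 1: {8}  cumulative {0,8}
depth 2: {2,3,5}  cumulative {0,2,3,5,8}
depth 3: {6}  cumulative {0,2,3,5,6,8}
depth 4: {4,7}  cumulative {0,2,3,4,5,6,7,8}
depth 5: {1}  cumulative {0,1,2,3,4,5,6,7,8}
Reachable = {0,1,2,3,4,5,6,7,8}
witness 1: d·c·a·b·a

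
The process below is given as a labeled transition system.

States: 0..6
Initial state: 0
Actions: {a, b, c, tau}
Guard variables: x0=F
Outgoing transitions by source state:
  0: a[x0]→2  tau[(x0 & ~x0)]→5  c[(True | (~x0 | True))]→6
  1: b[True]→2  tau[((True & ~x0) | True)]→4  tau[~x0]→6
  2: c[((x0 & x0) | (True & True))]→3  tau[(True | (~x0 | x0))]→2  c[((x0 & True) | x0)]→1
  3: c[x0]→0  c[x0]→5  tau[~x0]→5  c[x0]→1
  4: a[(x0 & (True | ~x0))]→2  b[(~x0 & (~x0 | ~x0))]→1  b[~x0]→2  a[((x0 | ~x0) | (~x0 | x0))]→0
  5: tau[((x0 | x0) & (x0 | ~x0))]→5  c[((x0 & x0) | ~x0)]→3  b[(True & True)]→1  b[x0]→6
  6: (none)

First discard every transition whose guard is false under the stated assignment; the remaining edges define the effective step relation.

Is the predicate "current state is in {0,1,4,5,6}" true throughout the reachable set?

Answer: INVARIANT HOLDS

Working:
Safe = {0,1,4,5,6}
R = {0,6}
  0: ✓
  6: ✓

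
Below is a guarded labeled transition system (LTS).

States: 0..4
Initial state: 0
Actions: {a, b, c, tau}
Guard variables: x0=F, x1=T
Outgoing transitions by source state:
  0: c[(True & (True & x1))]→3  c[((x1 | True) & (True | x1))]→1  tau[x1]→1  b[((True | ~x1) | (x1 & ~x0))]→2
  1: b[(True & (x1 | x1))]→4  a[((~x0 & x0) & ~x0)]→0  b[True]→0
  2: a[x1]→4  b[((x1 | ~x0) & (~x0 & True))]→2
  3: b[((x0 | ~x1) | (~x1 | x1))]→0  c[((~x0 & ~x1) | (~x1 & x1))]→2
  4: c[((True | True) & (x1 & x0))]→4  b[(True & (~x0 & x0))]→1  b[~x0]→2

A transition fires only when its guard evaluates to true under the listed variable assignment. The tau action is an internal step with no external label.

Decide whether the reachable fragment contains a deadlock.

Answer: DEADLOCK-FREE

Analysis:
Reachable = {0,1,2,3,4}
  0: b→2  c→1  c→3  tau→1  [deg 4]
  1: b→0  b→4  [deg 2]
  2: a→4  b→2  [deg 2]
  3: b→0  [deg 1]
  4: b→2  [deg 1]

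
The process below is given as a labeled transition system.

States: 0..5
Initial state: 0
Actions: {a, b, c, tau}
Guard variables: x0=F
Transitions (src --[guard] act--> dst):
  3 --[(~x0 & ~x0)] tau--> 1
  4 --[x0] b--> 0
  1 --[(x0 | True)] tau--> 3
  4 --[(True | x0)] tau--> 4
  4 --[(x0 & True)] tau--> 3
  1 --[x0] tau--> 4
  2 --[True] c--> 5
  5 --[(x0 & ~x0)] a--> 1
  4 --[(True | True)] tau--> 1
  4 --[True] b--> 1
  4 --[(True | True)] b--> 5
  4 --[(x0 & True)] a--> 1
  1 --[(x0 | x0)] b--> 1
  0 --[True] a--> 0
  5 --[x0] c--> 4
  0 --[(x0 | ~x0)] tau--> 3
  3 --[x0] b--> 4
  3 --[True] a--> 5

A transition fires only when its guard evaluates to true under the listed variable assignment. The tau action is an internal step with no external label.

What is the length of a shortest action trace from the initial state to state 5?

Layered search for 5:
  Layer 0: {0}
  Layer 1: {3}
  Layer 2: {1,5}
first hit 5 at d=2 via tau·a

Answer: 2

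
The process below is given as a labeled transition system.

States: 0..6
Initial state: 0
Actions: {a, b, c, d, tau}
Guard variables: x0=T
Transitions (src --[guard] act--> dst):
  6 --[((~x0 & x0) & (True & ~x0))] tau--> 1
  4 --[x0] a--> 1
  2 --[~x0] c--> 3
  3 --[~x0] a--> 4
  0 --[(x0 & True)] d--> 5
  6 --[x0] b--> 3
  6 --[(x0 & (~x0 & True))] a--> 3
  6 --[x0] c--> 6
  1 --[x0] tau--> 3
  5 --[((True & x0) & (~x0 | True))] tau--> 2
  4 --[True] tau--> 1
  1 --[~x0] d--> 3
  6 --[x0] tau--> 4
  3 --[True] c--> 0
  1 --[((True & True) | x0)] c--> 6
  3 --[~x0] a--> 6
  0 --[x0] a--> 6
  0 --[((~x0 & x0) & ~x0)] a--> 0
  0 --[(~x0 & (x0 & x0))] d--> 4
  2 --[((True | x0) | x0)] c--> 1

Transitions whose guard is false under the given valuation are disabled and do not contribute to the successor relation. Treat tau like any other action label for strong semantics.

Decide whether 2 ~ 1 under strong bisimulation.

Compute ~ classes (split until stable):
  π0 = {{0,1,2,3,4,5,6}}
  π1 = {{0},{1},{2,3},{4},{5},{6}}
  π2 = {{0},{1},{2},{3},{4},{5},{6}}
stable after 3 split(s): 7 block(s)
[2]={2}  [1]={1}

Answer: NOT BISIMILAR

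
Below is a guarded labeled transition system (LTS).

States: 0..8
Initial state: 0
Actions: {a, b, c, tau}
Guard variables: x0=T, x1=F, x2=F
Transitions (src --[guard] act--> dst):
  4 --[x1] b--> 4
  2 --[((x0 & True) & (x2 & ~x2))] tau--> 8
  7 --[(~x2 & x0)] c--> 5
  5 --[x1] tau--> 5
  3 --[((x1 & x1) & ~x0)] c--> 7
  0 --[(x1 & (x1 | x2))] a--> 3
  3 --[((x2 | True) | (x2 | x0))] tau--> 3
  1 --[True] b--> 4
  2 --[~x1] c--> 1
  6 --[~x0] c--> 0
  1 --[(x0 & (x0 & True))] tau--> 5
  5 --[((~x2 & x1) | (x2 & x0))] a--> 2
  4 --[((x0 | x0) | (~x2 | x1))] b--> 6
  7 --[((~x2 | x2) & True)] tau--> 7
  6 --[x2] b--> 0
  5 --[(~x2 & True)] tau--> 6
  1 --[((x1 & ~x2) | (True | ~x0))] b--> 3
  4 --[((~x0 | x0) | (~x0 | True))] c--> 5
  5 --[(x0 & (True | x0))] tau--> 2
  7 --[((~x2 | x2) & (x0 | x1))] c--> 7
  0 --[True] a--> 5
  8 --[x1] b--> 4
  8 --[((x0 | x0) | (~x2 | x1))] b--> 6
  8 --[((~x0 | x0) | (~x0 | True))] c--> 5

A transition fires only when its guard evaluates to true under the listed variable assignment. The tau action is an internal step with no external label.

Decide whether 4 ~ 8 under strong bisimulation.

Compute ~ classes (split until stable):
  P[0] = {{0,1,2,3,4,5,6,7,8}}
  P[1] = {{0},{1},{2},{3,5},{4,8},{6},{7}}
  P[2] = {{0},{1},{2},{3},{4,8},{5},{6},{7}}
stable after 3 split(s): 8 block(s)
class of 4: {4,8}; class of 8: {4,8}

Answer: BISIMILAR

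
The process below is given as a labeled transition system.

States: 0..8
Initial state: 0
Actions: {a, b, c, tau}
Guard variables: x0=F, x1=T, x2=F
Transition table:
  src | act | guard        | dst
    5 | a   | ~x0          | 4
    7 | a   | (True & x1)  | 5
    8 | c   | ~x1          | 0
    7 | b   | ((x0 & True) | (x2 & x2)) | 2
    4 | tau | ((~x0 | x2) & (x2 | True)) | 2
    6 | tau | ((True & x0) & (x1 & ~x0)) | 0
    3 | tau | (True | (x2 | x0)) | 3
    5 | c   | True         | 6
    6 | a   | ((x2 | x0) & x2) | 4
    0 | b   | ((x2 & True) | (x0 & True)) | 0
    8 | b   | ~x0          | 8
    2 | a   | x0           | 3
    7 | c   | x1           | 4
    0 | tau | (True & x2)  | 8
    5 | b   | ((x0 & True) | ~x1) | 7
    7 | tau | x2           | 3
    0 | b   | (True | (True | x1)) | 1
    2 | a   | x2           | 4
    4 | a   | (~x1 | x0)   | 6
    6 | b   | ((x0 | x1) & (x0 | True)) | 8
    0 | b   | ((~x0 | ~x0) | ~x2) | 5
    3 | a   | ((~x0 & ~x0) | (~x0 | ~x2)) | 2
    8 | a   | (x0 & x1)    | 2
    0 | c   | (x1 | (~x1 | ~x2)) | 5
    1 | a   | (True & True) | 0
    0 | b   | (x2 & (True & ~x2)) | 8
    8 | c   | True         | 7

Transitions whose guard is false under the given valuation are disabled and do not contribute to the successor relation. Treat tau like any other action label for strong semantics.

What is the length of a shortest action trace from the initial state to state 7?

BFS to 7:
  L0 = {0}
  L1 = {1,5}
  L2 = {4,6}
  L3 = {2,8}
  L4 = {7}
first hit 7 at d=4 via b·c·b·c

Answer: 4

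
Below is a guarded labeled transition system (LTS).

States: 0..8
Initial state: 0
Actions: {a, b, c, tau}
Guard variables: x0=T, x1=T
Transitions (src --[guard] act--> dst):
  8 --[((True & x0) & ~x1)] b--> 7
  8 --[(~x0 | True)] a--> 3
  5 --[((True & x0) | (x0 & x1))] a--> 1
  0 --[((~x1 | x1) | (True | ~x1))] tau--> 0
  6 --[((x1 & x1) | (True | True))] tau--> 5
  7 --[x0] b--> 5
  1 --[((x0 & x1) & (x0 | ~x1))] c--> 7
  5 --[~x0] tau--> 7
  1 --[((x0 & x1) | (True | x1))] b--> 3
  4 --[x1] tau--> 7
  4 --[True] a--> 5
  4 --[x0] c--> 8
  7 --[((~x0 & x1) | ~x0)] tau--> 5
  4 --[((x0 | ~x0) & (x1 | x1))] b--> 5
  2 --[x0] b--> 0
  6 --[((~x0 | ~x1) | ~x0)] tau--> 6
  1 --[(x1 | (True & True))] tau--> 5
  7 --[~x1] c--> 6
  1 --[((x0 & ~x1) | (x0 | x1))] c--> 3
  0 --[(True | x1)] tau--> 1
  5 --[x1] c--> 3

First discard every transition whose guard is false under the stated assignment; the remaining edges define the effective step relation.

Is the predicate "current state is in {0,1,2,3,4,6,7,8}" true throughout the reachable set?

Answer: INVARIANT VIOLATED at state 5

Analysis:
Inv-set: {0,1,2,3,4,6,7,8}
Reach set: {0,1,3,5,7}
  0: safe
  1: safe
  3: safe
  5: ✗ unsafe
  7: safe
counterexample path to 5: tau·tau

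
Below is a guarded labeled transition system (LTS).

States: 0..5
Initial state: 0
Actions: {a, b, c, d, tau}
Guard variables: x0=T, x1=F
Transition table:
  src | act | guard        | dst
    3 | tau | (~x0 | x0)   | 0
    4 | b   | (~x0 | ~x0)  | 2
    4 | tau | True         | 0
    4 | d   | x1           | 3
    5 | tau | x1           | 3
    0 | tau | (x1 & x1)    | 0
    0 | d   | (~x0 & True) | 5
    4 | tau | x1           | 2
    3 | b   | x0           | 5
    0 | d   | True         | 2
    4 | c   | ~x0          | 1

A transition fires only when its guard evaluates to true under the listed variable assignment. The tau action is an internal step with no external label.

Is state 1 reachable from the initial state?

Guard filter leaves 4 enabled edge(s).
L0 = {0}
L1 = {2}  total {0,2}
Reach set: {0,2}

Answer: UNREACHABLE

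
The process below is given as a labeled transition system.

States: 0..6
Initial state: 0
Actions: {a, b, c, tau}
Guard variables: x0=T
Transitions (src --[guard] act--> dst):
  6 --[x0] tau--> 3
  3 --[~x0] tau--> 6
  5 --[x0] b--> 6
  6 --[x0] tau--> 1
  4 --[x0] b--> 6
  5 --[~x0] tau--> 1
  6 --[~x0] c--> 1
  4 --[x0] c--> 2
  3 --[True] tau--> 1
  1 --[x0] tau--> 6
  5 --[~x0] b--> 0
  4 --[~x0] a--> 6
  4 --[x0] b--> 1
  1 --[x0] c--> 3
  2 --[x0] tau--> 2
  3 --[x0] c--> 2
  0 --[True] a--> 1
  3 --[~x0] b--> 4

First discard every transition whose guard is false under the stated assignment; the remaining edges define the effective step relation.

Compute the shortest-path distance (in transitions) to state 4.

Layered search for 4:
  Layer 0: {0}
  Layer 1: {1}
  Layer 2: {3,6}
  Layer 3: {2}
4 never appears.

Answer: UNREACHABLE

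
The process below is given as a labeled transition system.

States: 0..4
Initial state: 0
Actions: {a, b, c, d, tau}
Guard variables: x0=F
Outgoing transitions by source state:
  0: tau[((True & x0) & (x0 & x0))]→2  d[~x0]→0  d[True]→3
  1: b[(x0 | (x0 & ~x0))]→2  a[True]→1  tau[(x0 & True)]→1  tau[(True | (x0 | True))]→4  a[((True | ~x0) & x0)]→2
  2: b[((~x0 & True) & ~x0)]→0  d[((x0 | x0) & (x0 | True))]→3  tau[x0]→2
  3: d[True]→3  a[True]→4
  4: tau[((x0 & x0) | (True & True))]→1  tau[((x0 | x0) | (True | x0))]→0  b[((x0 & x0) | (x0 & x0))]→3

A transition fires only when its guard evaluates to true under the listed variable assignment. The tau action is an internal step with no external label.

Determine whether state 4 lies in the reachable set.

Answer: REACHABLE

Analysis:
After dropping false guards: 9 live edges.
Layer 0: {0}
Layer 1: {3}  cumulative {0,3}
Layer 2: {4}  cumulative {0,3,4}
Layer 3: {1}  cumulative {0,1,3,4}
Reachable = {0,1,3,4}
witness 4: d·a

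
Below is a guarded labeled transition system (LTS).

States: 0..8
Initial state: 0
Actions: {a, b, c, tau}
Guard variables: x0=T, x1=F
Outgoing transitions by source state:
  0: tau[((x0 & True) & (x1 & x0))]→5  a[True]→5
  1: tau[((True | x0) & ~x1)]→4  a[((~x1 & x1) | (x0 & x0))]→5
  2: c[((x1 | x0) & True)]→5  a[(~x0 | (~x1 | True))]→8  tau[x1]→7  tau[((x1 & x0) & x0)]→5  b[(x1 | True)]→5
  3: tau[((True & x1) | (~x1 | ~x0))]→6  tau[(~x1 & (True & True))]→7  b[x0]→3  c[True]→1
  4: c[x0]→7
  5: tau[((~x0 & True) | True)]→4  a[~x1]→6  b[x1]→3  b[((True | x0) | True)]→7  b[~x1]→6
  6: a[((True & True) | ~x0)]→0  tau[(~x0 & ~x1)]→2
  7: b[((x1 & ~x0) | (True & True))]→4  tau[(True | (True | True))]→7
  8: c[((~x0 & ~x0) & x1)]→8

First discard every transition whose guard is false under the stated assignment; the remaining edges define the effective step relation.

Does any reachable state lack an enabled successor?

Answer: DEADLOCK-FREE

Trace:
Reach set: {0,4,5,6,7}
  0: a→5  [1 out]
  4: c→7  [1 out]
  5: a→6  b→6  b→7  tau→4  [4 out]
  6: a→0  [1 out]
  7: b→4  tau→7  [2 out]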